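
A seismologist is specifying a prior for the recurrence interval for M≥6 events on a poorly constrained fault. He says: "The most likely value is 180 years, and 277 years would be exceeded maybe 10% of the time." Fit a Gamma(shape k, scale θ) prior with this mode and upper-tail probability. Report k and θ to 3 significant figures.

k ≈ 11.1, θ ≈ 17.9

Gamma(k,θ) with k>1 has mode (k−1)θ, so θ = 180/(k−1).
Need P(X < 277) = 0.9 with θ tied to k this way. Start at k = 2, θ = 180: P(X<277) ≈ 0.455.
Too low — raise k to concentrate. Iterating converges to k ≈ 11.1.
Then θ = 180/(11.1−1) ≈ 17.9.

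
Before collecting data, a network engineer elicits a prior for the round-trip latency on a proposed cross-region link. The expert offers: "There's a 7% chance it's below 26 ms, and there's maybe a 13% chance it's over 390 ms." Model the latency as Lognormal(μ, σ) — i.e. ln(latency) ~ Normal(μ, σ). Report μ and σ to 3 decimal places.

If T ~ Lognormal(μ,σ) then ln T ~ Normal(μ,σ), so the p-quantile of ln T is μ + z_p·σ.
ln(26) = 3.258 and ln(390) = 5.966; z_{0.07} = -1.476, z_{0.87} = 1.126.
σ = (5.966 − 3.258)/(1.126 − (-1.476)) = 1.041.
μ = 3.258 − (-1.476)·1.041 = 4.794.

μ ≈ 4.794, σ ≈ 1.041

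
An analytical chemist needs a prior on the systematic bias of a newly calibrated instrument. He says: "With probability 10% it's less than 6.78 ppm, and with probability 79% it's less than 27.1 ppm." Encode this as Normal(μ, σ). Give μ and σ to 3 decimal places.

The p-quantile of Normal(μ,σ) is μ + z_p·σ, with z_{0.1} = -1.282 and z_{0.79} = 0.8064.
Eliminate σ: μ = (z₂·x₁ − z₁·x₂)/(z₂ − z₁) = (0.8064·6.78 − (-1.282)·27.1)/2.088 = 19.252.
Then σ = (x₂ − x₁)/(z₂ − z₁) = (27.1 − 6.78)/2.088 = 9.732.

μ = 19.252, σ = 9.732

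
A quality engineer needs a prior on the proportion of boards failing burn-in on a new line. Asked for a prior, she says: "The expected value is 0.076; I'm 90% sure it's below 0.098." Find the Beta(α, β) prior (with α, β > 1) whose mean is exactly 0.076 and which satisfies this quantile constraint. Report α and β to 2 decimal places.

With mean 0.076 fixed, write α = 0.076s, β = 0.924s where s = α+β.
Need P(θ < 0.098) = 0.9 under Beta(0.076s, 0.924s). Normal approximation: (q−m)/√(m(1−m)/s) ≈ z_{0.9} = 1.28, so s ≈ 0.076·0.924·(1.28)²/(0.098−0.076)² = 238.3.
At s = 238.3: P(θ<0.098) ≈ 0.895. Adjusting to match 0.9 gives s ≈ 251.42.
So α = 0.076·251.42 ≈ 19.11, β = 0.924·251.42 ≈ 232.31.

α ≈ 19.11, β ≈ 232.31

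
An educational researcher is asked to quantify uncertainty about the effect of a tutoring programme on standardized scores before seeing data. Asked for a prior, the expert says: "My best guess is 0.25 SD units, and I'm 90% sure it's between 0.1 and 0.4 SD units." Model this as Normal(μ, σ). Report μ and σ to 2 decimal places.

A symmetric 90% interval runs μ ± z·σ with z = 1.645.
Half-width = 0.15, so σ = 0.15/1.645 = 0.09.
μ is the stated best guess, 0.25.

μ = 0.25, σ = 0.09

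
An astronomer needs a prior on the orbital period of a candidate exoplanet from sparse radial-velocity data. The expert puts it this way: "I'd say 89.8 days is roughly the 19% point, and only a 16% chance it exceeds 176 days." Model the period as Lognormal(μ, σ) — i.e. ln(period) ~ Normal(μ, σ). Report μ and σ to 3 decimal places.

μ ≈ 4.813, σ ≈ 0.359

If T ~ Lognormal(μ,σ) then ln T ~ Normal(μ,σ), so the p-quantile of ln T is μ + z_p·σ.
ln(89.8) = 4.498 and ln(176) = 5.17; z_{0.19} = -0.8779, z_{0.84} = 0.9945.
σ = (5.17 − 4.498)/(0.9945 − (-0.8779)) = 0.359.
μ = 4.498 − (-0.8779)·0.359 = 4.813.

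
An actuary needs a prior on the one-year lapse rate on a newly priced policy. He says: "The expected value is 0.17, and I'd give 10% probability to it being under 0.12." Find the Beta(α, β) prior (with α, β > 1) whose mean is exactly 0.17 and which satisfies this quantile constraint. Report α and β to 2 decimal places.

With mean 0.17 fixed, write α = 0.17s, β = 0.83s where s = α+β.
Need P(θ < 0.12) = 0.1 under Beta(0.17s, 0.83s). Normal approximation: (q−m)/√(m(1−m)/s) ≈ z_{0.1} = -1.28, so s ≈ 0.17·0.83·(-1.28)²/(0.12−0.17)² = 92.7.
At s = 92.7: P(θ<0.12) ≈ 0.090. Adjusting to match 0.1 gives s ≈ 85.51.
So α = 0.17·85.51 ≈ 14.54, β = 0.83·85.51 ≈ 70.97.

α ≈ 14.54, β ≈ 70.97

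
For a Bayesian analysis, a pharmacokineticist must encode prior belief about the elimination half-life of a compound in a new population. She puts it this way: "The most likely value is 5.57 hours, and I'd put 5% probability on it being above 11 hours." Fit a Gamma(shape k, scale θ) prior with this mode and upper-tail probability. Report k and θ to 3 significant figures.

Gamma(k,θ) with k>1 has mode (k−1)θ, so θ = 5.57/(k−1).
Need P(X < 11) = 0.95 with θ tied to k this way. Start at k = 2, θ = 5.57: P(X<11) ≈ 0.587.
Too low — raise k to concentrate. Iterating converges to k ≈ 6.99.
Then θ = 5.57/(6.99−1) ≈ 0.93.

k ≈ 6.99, θ ≈ 0.93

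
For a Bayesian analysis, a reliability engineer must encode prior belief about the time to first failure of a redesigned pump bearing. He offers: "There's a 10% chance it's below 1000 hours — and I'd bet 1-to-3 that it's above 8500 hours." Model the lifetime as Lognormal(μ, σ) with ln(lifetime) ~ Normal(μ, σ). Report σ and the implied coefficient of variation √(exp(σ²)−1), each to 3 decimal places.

If T ~ Lognormal(μ,σ) then ln T ~ Normal(μ,σ), so the p-quantile of ln T is μ + z_p·σ.
ln(1000) = 6.908 and ln(8500) = 9.048; z_{0.1} = -1.282, z_{0.75} = 0.6745.
σ = (9.048 − 6.908)/(0.6745 − (-1.282)) = 1.094.
μ = 6.908 − (-1.282)·1.094 = 8.310.
CV = √(exp(σ²)−1) = √(exp(1.1970)−1) = 1.520.

σ ≈ 1.094, CV ≈ 1.520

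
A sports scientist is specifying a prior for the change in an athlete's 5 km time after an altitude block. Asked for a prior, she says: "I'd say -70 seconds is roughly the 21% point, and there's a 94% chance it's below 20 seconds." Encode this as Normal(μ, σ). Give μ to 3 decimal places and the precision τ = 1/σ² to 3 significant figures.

μ = -39.262, τ = 0.000688

The p-quantile of Normal(μ,σ) is μ + z_p·σ, with z_{0.21} = -0.8064 and z_{0.94} = 1.555.
Eliminate σ: μ = (z₂·x₁ − z₁·x₂)/(z₂ − z₁) = (1.555·-70 − (-0.8064)·20)/2.361 = -39.262.
Then σ = (x₂ − x₁)/(z₂ − z₁) = (20 − -70)/2.361 = 38.116.
Precision τ = 1/σ² = 1/38.12² = 0.000688.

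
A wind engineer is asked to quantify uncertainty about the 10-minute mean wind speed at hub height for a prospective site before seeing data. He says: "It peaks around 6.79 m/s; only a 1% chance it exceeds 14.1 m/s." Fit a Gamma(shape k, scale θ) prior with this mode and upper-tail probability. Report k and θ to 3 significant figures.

Gamma(k,θ) with k>1 has mode (k−1)θ, so θ = 6.79/(k−1).
Need P(X < 14.1) = 0.99 with θ tied to k this way. Start at k = 2, θ = 6.79: P(X<14.1) ≈ 0.614.
Too low — raise k to concentrate. Iterating converges to k ≈ 10.1.
Then θ = 6.79/(10.1−1) ≈ 0.743.

k ≈ 10.1, θ ≈ 0.743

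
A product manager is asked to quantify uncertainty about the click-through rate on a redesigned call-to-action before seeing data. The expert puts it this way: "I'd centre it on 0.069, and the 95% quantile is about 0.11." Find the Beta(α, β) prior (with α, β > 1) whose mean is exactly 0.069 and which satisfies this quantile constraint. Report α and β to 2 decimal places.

With mean 0.069 fixed, write α = 0.069s, β = 0.931s where s = α+β.
Need P(θ < 0.11) = 0.95 under Beta(0.069s, 0.931s). Normal approximation: (q−m)/√(m(1−m)/s) ≈ z_{0.95} = 1.64, so s ≈ 0.069·0.931·(1.64)²/(0.11−0.069)² = 103.4.
At s = 103.4: P(θ<0.11) ≈ 0.936. Adjusting to match 0.95 gives s ≈ 123.13.
So α = 0.069·123.13 ≈ 8.50, β = 0.931·123.13 ≈ 114.64.

α ≈ 8.50, β ≈ 114.64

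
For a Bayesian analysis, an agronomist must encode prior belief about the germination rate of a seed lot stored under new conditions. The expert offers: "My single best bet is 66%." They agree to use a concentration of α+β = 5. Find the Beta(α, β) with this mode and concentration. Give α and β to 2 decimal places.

α = 2.98, β = 2.02

For α,β > 1 the Beta mode is (α−1)/(α+β−2). With α+β = 5, the mode is (α−1)/3.
Set (α−1)/3 = 0.66 → α = 1 + 0.66·3 = 2.98.
β = 5 − α = 2.02.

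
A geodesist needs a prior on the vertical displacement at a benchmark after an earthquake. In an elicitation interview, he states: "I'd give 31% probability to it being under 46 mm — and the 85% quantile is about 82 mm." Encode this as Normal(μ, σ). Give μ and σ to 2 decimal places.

μ = 57.65, σ = 23.49

The p-quantile of Normal(μ,σ) is μ + z_p·σ, with z_{0.31} = -0.4959 and z_{0.85} = 1.036.
Eliminate σ: μ = (z₂·x₁ − z₁·x₂)/(z₂ − z₁) = (1.036·46 − (-0.4959)·82)/1.532 = 57.65.
Then σ = (x₂ − x₁)/(z₂ − z₁) = (82 − 46)/1.532 = 23.49.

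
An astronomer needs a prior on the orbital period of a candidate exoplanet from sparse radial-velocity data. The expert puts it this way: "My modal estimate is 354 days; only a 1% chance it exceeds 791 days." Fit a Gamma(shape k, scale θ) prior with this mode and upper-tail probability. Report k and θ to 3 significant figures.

Gamma(k,θ) with k>1 has mode (k−1)θ, so θ = 354/(k−1).
Need P(X < 791) = 0.99 with θ tied to k this way. Start at k = 2, θ = 354: P(X<791) ≈ 0.654.
Too low — raise k to concentrate. Iterating converges to k ≈ 8.43.
Then θ = 354/(8.43−1) ≈ 47.6.

k ≈ 8.43, θ ≈ 47.6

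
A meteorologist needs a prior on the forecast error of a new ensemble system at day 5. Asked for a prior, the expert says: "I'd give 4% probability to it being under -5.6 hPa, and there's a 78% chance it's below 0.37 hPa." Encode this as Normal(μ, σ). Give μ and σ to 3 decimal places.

μ = -1.457, σ = 2.366

For Normal(μ,σ), the p-quantile is μ + z_p·σ. Here z_{0.04} = -1.751, z_{0.78} = 0.7722.
So -5.6 = μ − 1.751σ and 0.37 = μ + 0.7722σ.
Subtracting: σ = (0.37 − -5.6)/(0.7722 − (-1.751)) = 2.366.
Then μ = -5.6 − (-1.751)·2.366 = -1.457.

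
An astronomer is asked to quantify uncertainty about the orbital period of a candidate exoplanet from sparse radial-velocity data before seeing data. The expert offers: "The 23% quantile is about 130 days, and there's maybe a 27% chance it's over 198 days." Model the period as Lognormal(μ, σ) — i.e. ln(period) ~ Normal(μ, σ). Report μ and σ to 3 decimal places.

μ ≈ 5.098, σ ≈ 0.311

If T ~ Lognormal(μ,σ) then ln T ~ Normal(μ,σ), so the p-quantile of ln T is μ + z_p·σ.
ln(130) = 4.868 and ln(198) = 5.288; z_{0.23} = -0.7388, z_{0.73} = 0.6128.
σ = (5.288 − 4.868)/(0.6128 − (-0.7388)) = 0.311.
μ = 4.868 − (-0.7388)·0.311 = 5.098.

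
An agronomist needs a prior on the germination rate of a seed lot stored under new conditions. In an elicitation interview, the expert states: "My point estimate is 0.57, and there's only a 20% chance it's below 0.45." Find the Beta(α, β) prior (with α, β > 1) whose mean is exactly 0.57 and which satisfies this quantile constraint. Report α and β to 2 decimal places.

With mean 0.57 fixed, write α = 0.57s, β = 0.43s where s = α+β.
Need P(θ < 0.45) = 0.2 under Beta(0.57s, 0.43s). Normal approximation: (q−m)/√(m(1−m)/s) ≈ z_{0.2} = -0.842, so s ≈ 0.57·0.43·(-0.842)²/(0.45−0.57)² = 12.1.
At s = 12.1: P(θ<0.45) ≈ 0.199. Adjusting to match 0.2 gives s ≈ 11.96.
So α = 0.57·11.96 ≈ 6.82, β = 0.43·11.96 ≈ 5.14.

α ≈ 6.82, β ≈ 5.14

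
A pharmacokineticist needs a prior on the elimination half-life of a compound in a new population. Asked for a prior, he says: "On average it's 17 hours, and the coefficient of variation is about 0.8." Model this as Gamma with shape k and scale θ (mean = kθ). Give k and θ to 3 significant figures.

For Gamma(k, scale θ): mean = kθ, variance = kθ², so CV = 1/√k.
CV = 0.8, hence k = 1/CV² = 1.56.
Then θ = mean/k = 17/1.56 = 10.9.

k ≈ 1.56, θ ≈ 10.9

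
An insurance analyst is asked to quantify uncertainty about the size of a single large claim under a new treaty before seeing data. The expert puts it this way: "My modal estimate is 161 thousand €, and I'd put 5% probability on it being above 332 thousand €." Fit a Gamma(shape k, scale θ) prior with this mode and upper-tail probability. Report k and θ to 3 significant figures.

Gamma(k,θ) with k>1 has mode (k−1)θ, so θ = 161/(k−1).
Need P(X < 332) = 0.95 with θ tied to k this way. Start at k = 2, θ = 161: P(X<332) ≈ 0.611.
Too low — raise k to concentrate. Iterating converges to k ≈ 6.28.
Then θ = 161/(6.28−1) ≈ 30.5.

k ≈ 6.28, θ ≈ 30.5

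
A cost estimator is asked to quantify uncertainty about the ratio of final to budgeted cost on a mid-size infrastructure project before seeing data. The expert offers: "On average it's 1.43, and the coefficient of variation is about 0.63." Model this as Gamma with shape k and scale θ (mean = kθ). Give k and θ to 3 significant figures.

k ≈ 2.52, θ ≈ 0.568

For Gamma(k, scale θ): mean = kθ, variance = kθ², so CV = 1/√k.
CV = 0.63, hence k = 1/CV² = 2.52.
Then θ = mean/k = 1.43/2.52 = 0.568.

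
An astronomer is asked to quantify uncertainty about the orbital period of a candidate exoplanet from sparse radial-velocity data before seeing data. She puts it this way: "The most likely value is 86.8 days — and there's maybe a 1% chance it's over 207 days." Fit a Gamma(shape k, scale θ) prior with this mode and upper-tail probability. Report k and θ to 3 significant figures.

Gamma(k,θ) with k>1 has mode (k−1)θ, so θ = 86.8/(k−1).
Need P(X < 207) = 0.99 with θ tied to k this way. Start at k = 2, θ = 86.8: P(X<207) ≈ 0.688.
Too low — raise k to concentrate. Iterating converges to k ≈ 7.28.
Then θ = 86.8/(7.28−1) ≈ 13.8.

k ≈ 7.28, θ ≈ 13.8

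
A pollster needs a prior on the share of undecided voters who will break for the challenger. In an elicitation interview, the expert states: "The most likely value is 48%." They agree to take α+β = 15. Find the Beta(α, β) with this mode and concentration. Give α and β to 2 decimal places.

α = 7.24, β = 7.76

For α,β > 1 the Beta mode is (α−1)/(α+β−2). With α+β = 15, the mode is (α−1)/13.
Set (α−1)/13 = 0.48 → α = 1 + 0.48·13 = 7.24.
β = 15 − α = 7.76.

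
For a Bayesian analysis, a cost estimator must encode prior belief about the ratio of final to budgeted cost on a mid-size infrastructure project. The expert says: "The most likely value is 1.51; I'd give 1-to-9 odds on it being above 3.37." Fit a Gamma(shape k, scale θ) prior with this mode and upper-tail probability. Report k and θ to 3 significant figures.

Gamma(k,θ) with k>1 has mode (k−1)θ, so θ = 1.51/(k−1).
Need P(X < 3.37) = 0.9 with θ tied to k this way. Start at k = 2, θ = 1.51: P(X<3.37) ≈ 0.653.
Too low — raise k to concentrate. Iterating converges to k ≈ 3.98.
Then θ = 1.51/(3.98−1) ≈ 0.506.

k ≈ 3.98, θ ≈ 0.506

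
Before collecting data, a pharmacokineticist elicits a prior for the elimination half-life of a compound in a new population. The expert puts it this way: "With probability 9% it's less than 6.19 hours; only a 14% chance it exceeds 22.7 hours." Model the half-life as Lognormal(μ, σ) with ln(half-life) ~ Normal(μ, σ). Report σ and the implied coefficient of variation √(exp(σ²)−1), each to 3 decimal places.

If T ~ Lognormal(μ,σ) then ln T ~ Normal(μ,σ), so the p-quantile of ln T is μ + z_p·σ.
ln(6.19) = 1.823 and ln(22.7) = 3.122; z_{0.09} = -1.341, z_{0.86} = 1.08.
σ = (3.122 − 1.823)/(1.08 − (-1.341)) = 0.537.
μ = 1.823 − (-1.341)·0.537 = 2.543.
CV = √(exp(σ²)−1) = √(exp(0.2881)−1) = 0.578.

σ ≈ 0.537, CV ≈ 0.578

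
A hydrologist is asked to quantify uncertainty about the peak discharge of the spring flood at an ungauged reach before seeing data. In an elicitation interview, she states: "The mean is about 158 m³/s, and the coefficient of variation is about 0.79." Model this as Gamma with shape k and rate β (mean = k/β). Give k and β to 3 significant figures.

k ≈ 1.6, β ≈ 0.0101

For Gamma(k, rate β): mean = k/β, variance = k/β², so CV = 1/√k.
CV = 0.79, hence k = 1/CV² = 1.6.
Then β = k/mean = 1.6/158 = 0.0101.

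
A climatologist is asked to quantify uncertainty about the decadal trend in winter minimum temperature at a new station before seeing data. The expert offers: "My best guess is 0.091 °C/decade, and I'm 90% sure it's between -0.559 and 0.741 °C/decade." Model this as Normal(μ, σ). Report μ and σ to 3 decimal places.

A symmetric 90% interval runs μ ± z·σ with z = 1.645.
Half-width = 0.65, so σ = 0.65/1.645 = 0.395.
μ is the stated best guess, 0.091.

μ = 0.091, σ = 0.395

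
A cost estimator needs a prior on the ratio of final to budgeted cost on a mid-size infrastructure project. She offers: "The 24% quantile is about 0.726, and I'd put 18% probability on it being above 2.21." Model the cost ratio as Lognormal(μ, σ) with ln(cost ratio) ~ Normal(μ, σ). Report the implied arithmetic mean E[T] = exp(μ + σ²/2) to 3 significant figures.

E[T] ≈ 1.49

If T ~ Lognormal(μ,σ) then ln T ~ Normal(μ,σ), so the p-quantile of ln T is μ + z_p·σ.
ln(0.726) = -0.3202 and ln(2.21) = 0.793; z_{0.24} = -0.7063, z_{0.82} = 0.9154.
σ = (0.793 − -0.3202)/(0.9154 − (-0.7063)) = 0.686.
μ = -0.3202 − (-0.7063)·0.686 = 0.165.
E[T] = exp(μ + σ²/2) = exp(0.165 + 0.2356) = 1.49.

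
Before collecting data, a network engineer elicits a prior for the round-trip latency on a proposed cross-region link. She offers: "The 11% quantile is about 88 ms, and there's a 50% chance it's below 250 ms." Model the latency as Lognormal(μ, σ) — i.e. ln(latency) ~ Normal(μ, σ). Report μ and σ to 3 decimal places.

μ ≈ 5.521, σ ≈ 0.851

If T ~ Lognormal(μ,σ) then ln T ~ Normal(μ,σ), so the p-quantile of ln T is μ + z_p·σ.
ln(88) = 4.477 and ln(250) = 5.521; z_{0.11} = -1.227, z_{0.5} = 0.
σ = (5.521 − 4.477)/(0 − (-1.227)) = 0.851.
μ = 4.477 − (-1.227)·0.851 = 5.521.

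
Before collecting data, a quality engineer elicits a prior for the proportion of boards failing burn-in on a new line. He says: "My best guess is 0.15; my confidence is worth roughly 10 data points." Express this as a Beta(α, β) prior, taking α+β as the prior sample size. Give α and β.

Under the effective-sample-size interpretation, Beta(α, β) has prior mean α/(α+β) and prior sample size α+β.
So α+β = 10 and α/(α+β) = 0.15, giving α = 0.15·10 = 1.5 and β = 10 − 1.5 = 8.5.

α = 1.5, β = 8.5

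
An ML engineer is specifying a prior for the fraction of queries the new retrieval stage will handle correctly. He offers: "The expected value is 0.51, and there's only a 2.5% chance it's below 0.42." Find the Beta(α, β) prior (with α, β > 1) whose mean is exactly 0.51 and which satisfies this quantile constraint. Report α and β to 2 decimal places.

With mean 0.51 fixed, write α = 0.51s, β = 0.49s where s = α+β.
Need P(θ < 0.42) = 0.025 under Beta(0.51s, 0.49s). Normal approximation: (q−m)/√(m(1−m)/s) ≈ z_{0.025} = -1.96, so s ≈ 0.51·0.49·(-1.96)²/(0.42−0.51)² = 118.5.
At s = 118.5: P(θ<0.42) ≈ 0.025. Adjusting to match 0.025 gives s ≈ 117.51.
So α = 0.51·117.51 ≈ 59.93, β = 0.49·117.51 ≈ 57.58.

α ≈ 59.93, β ≈ 57.58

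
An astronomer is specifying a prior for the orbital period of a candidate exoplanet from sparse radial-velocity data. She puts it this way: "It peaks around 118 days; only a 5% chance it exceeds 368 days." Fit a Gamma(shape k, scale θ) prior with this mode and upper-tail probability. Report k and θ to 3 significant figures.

k ≈ 3.04, θ ≈ 58

Gamma(k,θ) with k>1 has mode (k−1)θ, so θ = 118/(k−1).
Need P(X < 368) = 0.95 with θ tied to k this way. Start at k = 2, θ = 118: P(X<368) ≈ 0.818.
Too low — raise k to concentrate. Iterating converges to k ≈ 3.04.
Then θ = 118/(3.04−1) ≈ 58.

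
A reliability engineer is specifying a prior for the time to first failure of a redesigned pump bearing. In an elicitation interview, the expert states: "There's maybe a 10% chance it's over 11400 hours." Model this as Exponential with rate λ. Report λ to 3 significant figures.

P(T > 11400.0) = e^(−λ·11400.0) = 0.1, so λ = −ln(0.1)/11400.0 = 0.000202.

λ ≈ 0.000202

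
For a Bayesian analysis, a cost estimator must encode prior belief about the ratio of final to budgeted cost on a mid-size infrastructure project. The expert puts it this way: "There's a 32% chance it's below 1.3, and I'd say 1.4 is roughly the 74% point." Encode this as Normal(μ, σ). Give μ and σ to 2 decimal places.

For Normal(μ,σ), the p-quantile is μ + z_p·σ. Here z_{0.32} = -0.4677, z_{0.74} = 0.6433.
So 1.3 = μ − 0.4677σ and 1.4 = μ + 0.6433σ.
Subtracting: σ = (1.4 − 1.3)/(0.6433 − (-0.4677)) = 0.09.
Then μ = 1.3 − (-0.4677)·0.09 = 1.34.

μ = 1.34, σ = 0.09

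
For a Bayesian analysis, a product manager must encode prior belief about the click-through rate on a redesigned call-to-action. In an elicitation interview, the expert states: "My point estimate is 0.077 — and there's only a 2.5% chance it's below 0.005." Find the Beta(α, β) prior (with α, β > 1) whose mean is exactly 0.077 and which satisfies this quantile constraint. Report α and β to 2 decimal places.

α ≈ 1.39, β ≈ 16.63

With mean 0.077 fixed, write α = 0.077s, β = 0.923s where s = α+β.
Need P(θ < 0.005) = 0.025 under Beta(0.077s, 0.923s). Normal approximation: (q−m)/√(m(1−m)/s) ≈ z_{0.025} = -1.96, so s ≈ 0.077·0.923·(-1.96)²/(0.005−0.077)² = 52.7.
At s = 52.7: P(θ<0.005) ≈ 0.000. Adjusting to match 0.025 gives s ≈ 18.02.
So α = 0.077·18.02 ≈ 1.39, β = 0.923·18.02 ≈ 16.63.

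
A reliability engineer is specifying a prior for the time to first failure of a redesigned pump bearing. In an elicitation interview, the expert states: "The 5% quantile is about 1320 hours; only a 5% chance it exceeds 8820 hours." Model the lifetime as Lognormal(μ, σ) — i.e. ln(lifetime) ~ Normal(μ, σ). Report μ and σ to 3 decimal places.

μ ≈ 8.135, σ ≈ 0.577

If T ~ Lognormal(μ,σ) then ln T ~ Normal(μ,σ), so the p-quantile of ln T is μ + z_p·σ.
ln(1320) = 7.185 and ln(8820) = 9.085; z_{0.05} = -1.645, z_{0.95} = 1.645.
σ = (9.085 − 7.185)/(1.645 − (-1.645)) = 0.577.
μ = 7.185 − (-1.645)·0.577 = 8.135.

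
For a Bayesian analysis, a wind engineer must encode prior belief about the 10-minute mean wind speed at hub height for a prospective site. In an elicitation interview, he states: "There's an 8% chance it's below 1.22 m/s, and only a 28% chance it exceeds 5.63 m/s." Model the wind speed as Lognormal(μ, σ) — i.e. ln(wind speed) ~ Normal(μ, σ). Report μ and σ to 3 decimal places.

μ ≈ 1.280, σ ≈ 0.769

If T ~ Lognormal(μ,σ) then ln T ~ Normal(μ,σ), so the p-quantile of ln T is μ + z_p·σ.
ln(1.22) = 0.1989 and ln(5.63) = 1.728; z_{0.08} = -1.405, z_{0.72} = 0.5828.
σ = (1.728 − 0.1989)/(0.5828 − (-1.405)) = 0.769.
μ = 0.1989 − (-1.405)·0.769 = 1.280.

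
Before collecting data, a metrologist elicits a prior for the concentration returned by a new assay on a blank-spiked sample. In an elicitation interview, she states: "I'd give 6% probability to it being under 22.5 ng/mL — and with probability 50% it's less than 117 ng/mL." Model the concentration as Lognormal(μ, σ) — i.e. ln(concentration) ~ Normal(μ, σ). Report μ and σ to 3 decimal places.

μ ≈ 4.762, σ ≈ 1.060

If T ~ Lognormal(μ,σ) then ln T ~ Normal(μ,σ), so the p-quantile of ln T is μ + z_p·σ.
ln(22.5) = 3.114 and ln(117) = 4.762; z_{0.06} = -1.555, z_{0.5} = 0.
σ = (4.762 − 3.114)/(0 − (-1.555)) = 1.060.
μ = 3.114 − (-1.555)·1.060 = 4.762.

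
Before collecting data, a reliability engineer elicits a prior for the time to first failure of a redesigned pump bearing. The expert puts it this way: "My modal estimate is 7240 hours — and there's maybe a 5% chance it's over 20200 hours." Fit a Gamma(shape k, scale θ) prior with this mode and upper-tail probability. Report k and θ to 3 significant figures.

k ≈ 3.54, θ ≈ 2850

Gamma(k,θ) with k>1 has mode (k−1)θ, so θ = 7240/(k−1).
Need P(X < 20200) = 0.95 with θ tied to k this way. Start at k = 2, θ = 7240: P(X<20200) ≈ 0.767.
Too low — raise k to concentrate. Iterating converges to k ≈ 3.54.
Then θ = 7240/(3.54−1) ≈ 2850.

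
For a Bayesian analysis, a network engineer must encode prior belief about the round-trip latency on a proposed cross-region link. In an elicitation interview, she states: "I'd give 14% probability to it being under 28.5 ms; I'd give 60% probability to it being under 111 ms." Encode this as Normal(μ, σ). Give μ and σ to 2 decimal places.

μ = 95.33, σ = 61.86

The p-quantile of Normal(μ,σ) is μ + z_p·σ, with z_{0.14} = -1.08 and z_{0.6} = 0.2533.
Eliminate σ: μ = (z₂·x₁ − z₁·x₂)/(z₂ − z₁) = (0.2533·28.5 − (-1.08)·111)/1.334 = 95.33.
Then σ = (x₂ − x₁)/(z₂ − z₁) = (111 − 28.5)/1.334 = 61.86.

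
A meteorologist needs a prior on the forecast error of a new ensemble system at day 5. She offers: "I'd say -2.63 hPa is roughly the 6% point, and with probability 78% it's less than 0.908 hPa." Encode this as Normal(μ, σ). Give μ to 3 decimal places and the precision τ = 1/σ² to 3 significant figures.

μ = -0.266, τ = 0.433

The p-quantile of Normal(μ,σ) is μ + z_p·σ, with z_{0.06} = -1.555 and z_{0.78} = 0.7722.
Eliminate σ: μ = (z₂·x₁ − z₁·x₂)/(z₂ − z₁) = (0.7722·-2.63 − (-1.555)·0.908)/2.327 = -0.266.
Then σ = (x₂ − x₁)/(z₂ − z₁) = (0.908 − -2.63)/2.327 = 1.520.
Precision τ = 1/σ² = 1/1.52² = 0.433.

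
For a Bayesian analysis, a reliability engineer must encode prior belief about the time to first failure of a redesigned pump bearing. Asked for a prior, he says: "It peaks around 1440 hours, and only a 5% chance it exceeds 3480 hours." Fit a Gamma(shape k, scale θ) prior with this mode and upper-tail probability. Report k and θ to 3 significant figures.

Gamma(k,θ) with k>1 has mode (k−1)θ, so θ = 1440/(k−1).
Need P(X < 3480) = 0.95 with θ tied to k this way. Start at k = 2, θ = 1440: P(X<3480) ≈ 0.695.
Too low — raise k to concentrate. Iterating converges to k ≈ 4.5.
Then θ = 1440/(4.5−1) ≈ 411.

k ≈ 4.5, θ ≈ 411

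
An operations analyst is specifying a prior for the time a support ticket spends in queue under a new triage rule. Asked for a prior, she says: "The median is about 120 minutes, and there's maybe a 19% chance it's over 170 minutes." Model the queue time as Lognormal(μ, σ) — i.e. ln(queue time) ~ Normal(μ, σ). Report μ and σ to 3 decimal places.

μ ≈ 4.787, σ ≈ 0.397

If T ~ Lognormal(μ,σ) then ln T ~ Normal(μ,σ), so the p-quantile of ln T is μ + z_p·σ.
ln(120) = 4.787 and ln(170) = 5.136; z_{0.5} = 0, z_{0.81} = 0.8779.
σ = (5.136 − 4.787)/(0.8779 − (0)) = 0.397.
μ = 4.787 − (0)·0.397 = 4.787.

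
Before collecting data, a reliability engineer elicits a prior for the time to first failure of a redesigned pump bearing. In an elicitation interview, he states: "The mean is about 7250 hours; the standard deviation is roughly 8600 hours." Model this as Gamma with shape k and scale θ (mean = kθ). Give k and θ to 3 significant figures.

k ≈ 0.711, θ ≈ 10200

For Gamma(k, scale θ): mean = kθ, variance = kθ², so CV = 1/√k.
CV = SD/mean = 8600/7250 = 1.186, hence k = 1/CV² = 0.711.
Then θ = mean/k = 7250/0.711 = 10200.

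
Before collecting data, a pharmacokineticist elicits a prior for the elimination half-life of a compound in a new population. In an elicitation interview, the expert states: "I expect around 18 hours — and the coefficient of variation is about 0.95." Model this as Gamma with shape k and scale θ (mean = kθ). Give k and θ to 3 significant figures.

k ≈ 1.11, θ ≈ 16.2

For Gamma(k, scale θ): mean = kθ, variance = kθ², so CV = 1/√k.
CV = 0.95, hence k = 1/CV² = 1.11.
Then θ = mean/k = 18/1.11 = 16.2.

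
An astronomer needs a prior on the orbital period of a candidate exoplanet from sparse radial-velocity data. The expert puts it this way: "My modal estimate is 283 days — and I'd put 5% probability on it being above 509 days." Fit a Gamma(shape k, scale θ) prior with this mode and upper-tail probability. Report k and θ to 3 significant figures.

Gamma(k,θ) with k>1 has mode (k−1)θ, so θ = 283/(k−1).
Need P(X < 509) = 0.95 with θ tied to k this way. Start at k = 2, θ = 283: P(X<509) ≈ 0.537.
Too low — raise k to concentrate. Iterating converges to k ≈ 9.09.
Then θ = 283/(9.09−1) ≈ 35.

k ≈ 9.09, θ ≈ 35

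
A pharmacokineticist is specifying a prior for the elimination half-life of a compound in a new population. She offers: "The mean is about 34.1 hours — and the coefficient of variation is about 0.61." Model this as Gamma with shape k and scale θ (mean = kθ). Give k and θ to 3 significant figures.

k ≈ 2.69, θ ≈ 12.7

For Gamma(k, scale θ): mean = kθ, variance = kθ², so CV = 1/√k.
CV = 0.61, hence k = 1/CV² = 2.69.
Then θ = mean/k = 34.1/2.69 = 12.7.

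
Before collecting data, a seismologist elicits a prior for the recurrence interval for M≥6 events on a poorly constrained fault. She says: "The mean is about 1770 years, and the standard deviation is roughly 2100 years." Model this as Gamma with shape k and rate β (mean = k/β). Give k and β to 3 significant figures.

For Gamma(k, rate β): mean = k/β, variance = k/β², so CV = 1/√k.
CV = SD/mean = 2100/1770 = 1.186, hence k = 1/CV² = 0.71.
Then β = k/mean = 0.71/1770 = 0.000401.

k ≈ 0.71, β ≈ 0.000401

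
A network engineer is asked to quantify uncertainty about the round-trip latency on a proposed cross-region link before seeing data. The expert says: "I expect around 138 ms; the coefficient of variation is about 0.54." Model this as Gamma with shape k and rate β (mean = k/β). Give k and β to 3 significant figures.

For Gamma(k, rate β): mean = k/β, variance = k/β², so CV = 1/√k.
CV = 0.54, hence k = 1/CV² = 3.43.
Then β = k/mean = 3.43/138 = 0.0249.

k ≈ 3.43, β ≈ 0.0249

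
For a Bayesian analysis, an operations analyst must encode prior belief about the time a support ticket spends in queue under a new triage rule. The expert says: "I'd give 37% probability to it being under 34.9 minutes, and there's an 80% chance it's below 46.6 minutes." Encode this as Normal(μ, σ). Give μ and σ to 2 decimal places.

For Normal(μ,σ), the p-quantile is μ + z_p·σ. Here z_{0.37} = -0.3319, z_{0.8} = 0.8416.
So 34.9 = μ − 0.3319σ and 46.6 = μ + 0.8416σ.
Subtracting: σ = (46.6 − 34.9)/(0.8416 − (-0.3319)) = 9.97.
Then μ = 34.9 − (-0.3319)·9.97 = 38.21.

μ = 38.21, σ = 9.97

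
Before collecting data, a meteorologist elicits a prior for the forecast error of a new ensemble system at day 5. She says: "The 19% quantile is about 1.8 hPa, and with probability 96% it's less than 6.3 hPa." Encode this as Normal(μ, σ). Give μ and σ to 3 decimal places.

The p-quantile of Normal(μ,σ) is μ + z_p·σ, with z_{0.19} = -0.8779 and z_{0.96} = 1.751.
Eliminate σ: μ = (z₂·x₁ − z₁·x₂)/(z₂ − z₁) = (1.751·1.8 − (-0.8779)·6.3)/2.629 = 3.303.
Then σ = (x₂ − x₁)/(z₂ − z₁) = (6.3 − 1.8)/2.629 = 1.712.

μ = 3.303, σ = 1.712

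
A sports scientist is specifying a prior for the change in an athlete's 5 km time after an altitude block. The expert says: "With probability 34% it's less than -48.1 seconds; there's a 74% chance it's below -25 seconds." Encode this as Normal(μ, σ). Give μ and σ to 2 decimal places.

μ = -39.08, σ = 21.88

For Normal(μ,σ), the p-quantile is μ + z_p·σ. Here z_{0.34} = -0.4125, z_{0.74} = 0.6433.
So -48.1 = μ − 0.4125σ and -25 = μ + 0.6433σ.
Subtracting: σ = (-25 − -48.1)/(0.6433 − (-0.4125)) = 21.88.
Then μ = -48.1 − (-0.4125)·21.88 = -39.08.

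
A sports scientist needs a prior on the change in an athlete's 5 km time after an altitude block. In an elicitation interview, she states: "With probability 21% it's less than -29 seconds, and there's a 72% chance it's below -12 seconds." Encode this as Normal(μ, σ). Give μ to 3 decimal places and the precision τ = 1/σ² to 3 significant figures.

μ = -19.132, τ = 0.00668

For Normal(μ,σ), the p-quantile is μ + z_p·σ. Here z_{0.21} = -0.8064, z_{0.72} = 0.5828.
So -29 = μ − 0.8064σ and -12 = μ + 0.5828σ.
Subtracting: σ = (-12 − -29)/(0.5828 − (-0.8064)) = 12.237.
Then μ = -29 − (-0.8064)·12.237 = -19.132.
Precision τ = 1/σ² = 1/12.24² = 0.00668.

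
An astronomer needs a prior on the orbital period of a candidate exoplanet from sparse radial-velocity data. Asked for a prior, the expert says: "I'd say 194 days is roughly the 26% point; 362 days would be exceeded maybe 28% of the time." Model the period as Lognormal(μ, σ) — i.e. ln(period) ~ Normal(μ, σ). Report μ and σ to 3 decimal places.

If T ~ Lognormal(μ,σ) then ln T ~ Normal(μ,σ), so the p-quantile of ln T is μ + z_p·σ.
ln(194) = 5.268 and ln(362) = 5.892; z_{0.26} = -0.6433, z_{0.72} = 0.5828.
σ = (5.892 − 5.268)/(0.5828 − (-0.6433)) = 0.509.
μ = 5.268 − (-0.6433)·0.509 = 5.595.

μ ≈ 5.595, σ ≈ 0.509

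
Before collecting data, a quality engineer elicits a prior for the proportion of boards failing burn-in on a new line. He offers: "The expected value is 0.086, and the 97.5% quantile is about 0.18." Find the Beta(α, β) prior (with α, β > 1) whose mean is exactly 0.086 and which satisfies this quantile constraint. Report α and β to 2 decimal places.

α ≈ 4.06, β ≈ 43.13

With mean 0.086 fixed, write α = 0.086s, β = 0.914s where s = α+β.
Need P(θ < 0.18) = 0.975 under Beta(0.086s, 0.914s). Normal approximation: (q−m)/√(m(1−m)/s) ≈ z_{0.975} = 1.96, so s ≈ 0.086·0.914·(1.96)²/(0.18−0.086)² = 34.2.
At s = 34.2: P(θ<0.18) ≈ 0.956. Adjusting to match 0.975 gives s ≈ 47.19.
So α = 0.086·47.19 ≈ 4.06, β = 0.914·47.19 ≈ 43.13.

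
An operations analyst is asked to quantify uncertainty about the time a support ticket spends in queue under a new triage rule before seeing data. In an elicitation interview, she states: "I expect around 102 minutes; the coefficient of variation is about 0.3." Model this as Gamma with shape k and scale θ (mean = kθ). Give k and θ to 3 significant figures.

k ≈ 11.1, θ ≈ 9.18

For Gamma(k, scale θ): mean = kθ, variance = kθ², so CV = 1/√k.
CV = 0.3, hence k = 1/CV² = 11.1.
Then θ = mean/k = 102/11.1 = 9.18.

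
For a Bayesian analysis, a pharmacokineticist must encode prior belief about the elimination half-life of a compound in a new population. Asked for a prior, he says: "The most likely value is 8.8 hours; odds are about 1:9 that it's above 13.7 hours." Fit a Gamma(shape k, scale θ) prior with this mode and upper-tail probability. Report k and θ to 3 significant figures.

k ≈ 10.5, θ ≈ 0.921

Gamma(k,θ) with k>1 has mode (k−1)θ, so θ = 8.8/(k−1).
Need P(X < 13.7) = 0.9 with θ tied to k this way. Start at k = 2, θ = 8.8: P(X<13.7) ≈ 0.461.
Too low — raise k to concentrate. Iterating converges to k ≈ 10.5.
Then θ = 8.8/(10.5−1) ≈ 0.921.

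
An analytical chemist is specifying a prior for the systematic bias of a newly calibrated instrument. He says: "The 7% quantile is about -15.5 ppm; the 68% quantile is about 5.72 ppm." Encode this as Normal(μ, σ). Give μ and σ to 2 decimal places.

μ = 0.61, σ = 10.92

For Normal(μ,σ), the p-quantile is μ + z_p·σ. Here z_{0.07} = -1.476, z_{0.68} = 0.4677.
So -15.5 = μ − 1.476σ and 5.72 = μ + 0.4677σ.
Subtracting: σ = (5.72 − -15.5)/(0.4677 − (-1.476)) = 10.92.
Then μ = -15.5 − (-1.476)·10.92 = 0.61.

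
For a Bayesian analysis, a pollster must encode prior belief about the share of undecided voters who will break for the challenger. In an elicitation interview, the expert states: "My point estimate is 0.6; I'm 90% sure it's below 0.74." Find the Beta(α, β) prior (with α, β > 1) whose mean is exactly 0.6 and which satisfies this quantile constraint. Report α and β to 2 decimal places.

α ≈ 11.42, β ≈ 7.61

With mean 0.6 fixed, write α = 0.6s, β = 0.4s where s = α+β.
Need P(θ < 0.74) = 0.9 under Beta(0.6s, 0.4s). Normal approximation: (q−m)/√(m(1−m)/s) ≈ z_{0.9} = 1.28, so s ≈ 0.6·0.4·(1.28)²/(0.74−0.6)² = 20.1.
At s = 20.1: P(θ<0.74) ≈ 0.907. Adjusting to match 0.9 gives s ≈ 19.04.
So α = 0.6·19.04 ≈ 11.42, β = 0.4·19.04 ≈ 7.61.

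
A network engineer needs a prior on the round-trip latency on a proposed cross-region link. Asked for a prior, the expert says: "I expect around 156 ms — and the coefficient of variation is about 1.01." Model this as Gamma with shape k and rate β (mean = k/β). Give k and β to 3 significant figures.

For Gamma(k, rate β): mean = k/β, variance = k/β², so CV = 1/√k.
CV = 1.01, hence k = 1/CV² = 0.98.
Then β = k/mean = 0.98/156 = 0.00628.

k ≈ 0.98, β ≈ 0.00628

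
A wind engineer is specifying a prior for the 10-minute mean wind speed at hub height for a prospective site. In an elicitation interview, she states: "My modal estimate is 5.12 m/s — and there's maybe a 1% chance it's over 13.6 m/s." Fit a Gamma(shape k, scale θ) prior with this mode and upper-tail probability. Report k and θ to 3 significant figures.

k ≈ 5.85, θ ≈ 1.06

Gamma(k,θ) with k>1 has mode (k−1)θ, so θ = 5.12/(k−1).
Need P(X < 13.6) = 0.99 with θ tied to k this way. Start at k = 2, θ = 5.12: P(X<13.6) ≈ 0.743.
Too low — raise k to concentrate. Iterating converges to k ≈ 5.85.
Then θ = 5.12/(5.85−1) ≈ 1.06.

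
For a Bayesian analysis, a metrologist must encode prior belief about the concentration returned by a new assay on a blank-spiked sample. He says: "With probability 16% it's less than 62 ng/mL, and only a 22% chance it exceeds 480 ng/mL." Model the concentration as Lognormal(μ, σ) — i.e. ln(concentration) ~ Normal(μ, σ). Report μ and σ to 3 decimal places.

If T ~ Lognormal(μ,σ) then ln T ~ Normal(μ,σ), so the p-quantile of ln T is μ + z_p·σ.
ln(62) = 4.127 and ln(480) = 6.174; z_{0.16} = -0.9945, z_{0.78} = 0.7722.
σ = (6.174 − 4.127)/(0.7722 − (-0.9945)) = 1.158.
μ = 4.127 − (-0.9945)·1.158 = 5.279.

μ ≈ 5.279, σ ≈ 1.158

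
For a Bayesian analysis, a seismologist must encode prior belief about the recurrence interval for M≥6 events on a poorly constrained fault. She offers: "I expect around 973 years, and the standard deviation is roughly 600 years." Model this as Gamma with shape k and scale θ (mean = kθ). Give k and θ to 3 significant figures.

k ≈ 2.63, θ ≈ 370

For Gamma(k, scale θ): mean = kθ, variance = kθ², so CV = 1/√k.
CV = SD/mean = 600/973 = 0.6166, hence k = 1/CV² = 2.63.
Then θ = mean/k = 973/2.63 = 370.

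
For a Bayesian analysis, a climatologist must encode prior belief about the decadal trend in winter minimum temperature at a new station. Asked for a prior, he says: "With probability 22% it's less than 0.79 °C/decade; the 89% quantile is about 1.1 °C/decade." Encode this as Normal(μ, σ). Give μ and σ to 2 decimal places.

μ = 0.91, σ = 0.16

For Normal(μ,σ), the p-quantile is μ + z_p·σ. Here z_{0.22} = -0.7722, z_{0.89} = 1.227.
So 0.79 = μ − 0.7722σ and 1.1 = μ + 1.227σ.
Subtracting: σ = (1.1 − 0.79)/(1.227 − (-0.7722)) = 0.16.
Then μ = 0.79 − (-0.7722)·0.16 = 0.91.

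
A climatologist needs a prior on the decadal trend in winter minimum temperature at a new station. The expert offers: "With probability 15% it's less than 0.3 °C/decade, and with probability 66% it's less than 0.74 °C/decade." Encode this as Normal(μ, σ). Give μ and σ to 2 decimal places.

For Normal(μ,σ), the p-quantile is μ + z_p·σ. Here z_{0.15} = -1.036, z_{0.66} = 0.4125.
So 0.3 = μ − 1.036σ and 0.74 = μ + 0.4125σ.
Subtracting: σ = (0.74 − 0.3)/(0.4125 − (-1.036)) = 0.30.
Then μ = 0.3 − (-1.036)·0.30 = 0.61.

μ = 0.61, σ = 0.30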